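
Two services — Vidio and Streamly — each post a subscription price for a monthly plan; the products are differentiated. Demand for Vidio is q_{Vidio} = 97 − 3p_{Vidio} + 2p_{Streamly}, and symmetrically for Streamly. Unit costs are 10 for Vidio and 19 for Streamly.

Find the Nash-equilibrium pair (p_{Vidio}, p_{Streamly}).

Vidio's profit: π = (p_{Vidio} − 10)(97 − 3p_{Vidio} + 2p_{Streamly}).
∂π/∂p_{Vidio} = 127 − 6p_{Vidio} + 2p_{Streamly} = 0 ⇒ p_{Vidio} = 127/6 + (1/3)p_{Streamly}.
Similarly p_{Streamly} = 77/3 + (1/3)p_{Vidio}.
Plugging p_{Streamly} into Vidio's best response: p_{Vidio} = 127/6 + (1/3)(77/3 + (1/3)p_{Vidio}) ⇒ (8/9)p_{Vidio} = 535/18, so p_{Vidio} = 33.4375.
Then p_{Streamly} = 77/3 + (1/3)·33.4375 = 36.8125.

33.4375, 36.8125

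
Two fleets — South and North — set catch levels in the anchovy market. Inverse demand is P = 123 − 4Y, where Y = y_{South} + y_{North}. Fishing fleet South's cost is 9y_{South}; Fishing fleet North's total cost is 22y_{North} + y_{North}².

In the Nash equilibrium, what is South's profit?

529

Fishing fleet South's profit: π = y_{South}(123 − 4(y_{South} + y_{North})) − 9y_{South}.
∂π/∂y_{South} = 114 − 8y_{South} − 4y_{North} = 0, so y_{South} = 14.25 − 0.5y_{North}.
For North: ∂π/∂y_{North} = 101 − 10y_{North} − 4y_{South} = 0 ⇒ y_{North} = 10.1 − 0.4y_{South}.
Plugging y_{North} into South's best response: y_{South} = 14.25 − 0.5(10.1 − 0.4y_{South}) ⇒ 0.8y_{South} = 9.2, so y_{South} = 11.5.
Then y_{North} = 10.1 − 0.4·11.5 = 5.5.
Price P = 123 − 4·17 = 55.
South's profit: (55 − 9)·11.5 = 529.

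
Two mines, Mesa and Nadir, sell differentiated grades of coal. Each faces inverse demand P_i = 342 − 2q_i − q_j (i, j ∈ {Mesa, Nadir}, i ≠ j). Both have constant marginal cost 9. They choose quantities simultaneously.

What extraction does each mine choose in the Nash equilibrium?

66.6

Mine Mesa's profit: π = q_{Mesa}(342 − 2q_{Mesa} − q_{Nadir}) − 9q_{Mesa}.
∂π/∂q_{Mesa} = 333 − 4q_{Mesa} − q_{Nadir} = 0 ⇒ q_{Mesa} = 83.25 − 0.25q_{Nadir}.
By symmetry q_{Nadir} = q_{Mesa}; substituting into the reaction function, 1.25q_{Mesa} = 83.25 and q_{Mesa} = 66.6.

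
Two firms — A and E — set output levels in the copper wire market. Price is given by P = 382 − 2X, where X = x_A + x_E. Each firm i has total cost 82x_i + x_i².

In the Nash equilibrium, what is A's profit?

4218.75

Firm A's profit: π = x_A(382 − 2(x_A + x_E)) − 82x_A − x_A².
∂π/∂x_A = 300 − 6x_A − 2x_E = 0, so x_A = 50 − (1/3)x_E.
Setting x_A = x_E in the reaction function: x_A = 50 − (1/3)x_A, so x_A = 50 / (4/3) = 37.5.
Price P = 382 − 2·75 = 232.
A's profit: (232 − 82)·37.5 − (37.5)² = 4218.75.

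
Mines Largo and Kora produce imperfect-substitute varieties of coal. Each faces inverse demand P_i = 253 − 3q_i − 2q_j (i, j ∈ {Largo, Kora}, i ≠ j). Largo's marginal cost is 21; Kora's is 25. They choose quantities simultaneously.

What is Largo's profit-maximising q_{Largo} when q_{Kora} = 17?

33

Mine Largo's profit: π = q_{Largo}(253 − 3q_{Largo} − 2q_{Kora}) − 21q_{Largo}.
∂π/∂q_{Largo} = 232 − 6q_{Largo} − 2q_{Kora} = 0 ⇒ q_{Largo} = 116/3 − (1/3)q_{Kora}.
At q_{Kora} = 17: q_{Largo} = 116/3 − (1/3)·17 = 33.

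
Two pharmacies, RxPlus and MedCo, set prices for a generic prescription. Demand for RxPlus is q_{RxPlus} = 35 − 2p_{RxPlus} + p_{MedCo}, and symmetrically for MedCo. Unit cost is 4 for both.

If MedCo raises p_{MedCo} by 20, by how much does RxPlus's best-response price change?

5

RxPlus's profit: π = (p_{RxPlus} − 4)(35 − 2p_{RxPlus} + p_{MedCo}).
∂π/∂p_{RxPlus} = 43 − 4p_{RxPlus} + p_{MedCo} = 0 ⇒ p_{RxPlus} = 10.75 + 0.25p_{MedCo}.
The reaction-function slope is 0.25, so a 20-unit rise in p_{MedCo} moves p_{RxPlus} by 0.25 × 20 = 5. RxPlus's best response rises — the actions are strategic complements.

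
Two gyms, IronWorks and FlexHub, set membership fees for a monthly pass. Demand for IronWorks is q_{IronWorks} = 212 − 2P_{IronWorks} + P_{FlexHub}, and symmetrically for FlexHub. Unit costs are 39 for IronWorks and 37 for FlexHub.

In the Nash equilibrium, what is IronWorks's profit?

IronWorks's profit: π = (P_{IronWorks} − 39)(212 − 2P_{IronWorks} + P_{FlexHub}).
∂π/∂P_{IronWorks} = 290 − 4P_{IronWorks} + P_{FlexHub} = 0 ⇒ P_{IronWorks} = 72.5 + 0.25P_{FlexHub}.
Similarly P_{FlexHub} = 71.5 + 0.25P_{IronWorks}.
Solving the two reaction functions simultaneously: (1 − (0.25)(0.25))P_{IronWorks} = 72.5 + 0.25·71.5, so 0.9375P_{IronWorks} = 90.375 and P_{IronWorks} = 96.4.
Then P_{FlexHub} = 71.5 + 0.25·96.4 = 95.6.
q_{IronWorks} = 212 − 2·96.4 + 95.6 = 114.8.
Profit = (96.4 − 39)·114.8 = 6589.52.

6589.52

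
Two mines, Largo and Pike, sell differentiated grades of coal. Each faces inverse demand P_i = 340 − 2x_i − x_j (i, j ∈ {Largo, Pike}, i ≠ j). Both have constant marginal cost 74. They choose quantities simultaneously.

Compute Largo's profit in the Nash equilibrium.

Mine Largo's profit: π = x_{Largo}(340 − 2x_{Largo} − x_{Pike}) − 74x_{Largo}.
∂π/∂x_{Largo} = 266 − 4x_{Largo} − x_{Pike} = 0 ⇒ x_{Largo} = 66.5 − 0.25x_{Pike}.
By symmetry x_{Pike} = x_{Largo}; substituting into the reaction function, 1.25x_{Largo} = 66.5 and x_{Largo} = 53.2.
P_{Largo} = 340 − 2·53.2 − 53.2 = 180.4.
Profit = (180.4 − 74)·53.2 = 5660.48.

5660.48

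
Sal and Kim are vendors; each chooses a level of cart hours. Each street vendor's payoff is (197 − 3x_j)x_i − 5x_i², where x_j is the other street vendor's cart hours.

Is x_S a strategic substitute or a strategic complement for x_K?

Sal's payoff is (197 − 3x_K)x_S − 5x_S².
∂π/∂x_S = 197 − 3x_K − 10x_S = 0, so x_S = 19.7 − 0.3x_K.
The best-response slope dx_S/dx_K = −0.3 < 0: the reaction function is downward-sloping, so the choices are strategic substitutes.

strategic substitutes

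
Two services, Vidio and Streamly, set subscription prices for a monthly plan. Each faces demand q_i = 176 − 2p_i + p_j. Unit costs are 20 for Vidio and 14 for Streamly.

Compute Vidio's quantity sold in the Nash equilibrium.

102.4

Vidio's profit: π = (p_{Vidio} − 20)(176 − 2p_{Vidio} + p_{Streamly}).
∂π/∂p_{Vidio} = 216 − 4p_{Vidio} + p_{Streamly} = 0 ⇒ p_{Vidio} = 54 + 0.25p_{Streamly}.
Similarly p_{Streamly} = 51 + 0.25p_{Vidio}.
Substituting the second reaction function into the first: p_{Vidio} = 54 + 0.25(51 + 0.25p_{Vidio}), which gives 0.9375p_{Vidio} = 66.75 ⇒ p_{Vidio} = 71.2.
Then p_{Streamly} = 51 + 0.25·71.2 = 68.8.
q_{Vidio} = 176 − 2·71.2 + 68.8 = 102.4.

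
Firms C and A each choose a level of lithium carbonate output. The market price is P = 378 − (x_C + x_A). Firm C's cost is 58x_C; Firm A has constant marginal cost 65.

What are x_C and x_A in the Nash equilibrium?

Firm C's profit: π = x_C(378 − (x_C + x_A)) − 58x_C.
∂π/∂x_C = 320 − 2x_C − x_A = 0, so x_C = 160 − 0.5x_A.
By the same steps for A: x_A = 156.5 − 0.5x_C.
Plugging x_A into C's best response: x_C = 160 − 0.5(156.5 − 0.5x_C) ⇒ 0.75x_C = 81.75, so x_C = 109.
Then x_A = 156.5 − 0.5·109 = 102.

109, 102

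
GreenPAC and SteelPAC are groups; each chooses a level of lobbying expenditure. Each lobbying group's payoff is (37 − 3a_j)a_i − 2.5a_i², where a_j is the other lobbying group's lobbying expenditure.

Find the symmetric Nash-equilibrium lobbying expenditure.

GreenPAC's payoff is (37 − 3a_S)a_G − 2.5a_G².
∂π/∂a_G = 37 − 3a_S − 5a_G = 0, so a_G = 7.4 − 0.6a_S.
The game is symmetric, so in equilibrium a_S = a_G: the reaction function gives 1.6a_G = 7.4, hence a_G = 4.625.

4.625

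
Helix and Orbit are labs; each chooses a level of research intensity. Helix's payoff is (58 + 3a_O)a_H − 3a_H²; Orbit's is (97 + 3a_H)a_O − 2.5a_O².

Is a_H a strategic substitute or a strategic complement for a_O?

Expanding Helix's payoff: 58a_H + 3a_Oa_H − 3a_H².
∂π/∂a_H = 58 + 3a_O − 6a_H = 0, so a_H = 29/3 + 0.5a_O.
The best-response slope da_H/da_O = 0.5 > 0: the reaction function is upward-sloping, so the choices are strategic complements.

strategic complements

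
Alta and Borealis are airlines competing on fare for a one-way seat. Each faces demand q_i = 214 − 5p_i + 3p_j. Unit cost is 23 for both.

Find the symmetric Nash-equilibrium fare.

Alta's profit: π = (p_{Alta} − 23)(214 − 5p_{Alta} + 3p_{Borealis}).
∂π/∂p_{Alta} = 329 − 10p_{Alta} + 3p_{Borealis} = 0 ⇒ p_{Alta} = 32.9 + 0.3p_{Borealis}.
Setting p_{Alta} = p_{Borealis} in the reaction function: p_{Alta} = 32.9 + 0.3p_{Alta}, so p_{Alta} = 32.9 / 0.7 = 47.

47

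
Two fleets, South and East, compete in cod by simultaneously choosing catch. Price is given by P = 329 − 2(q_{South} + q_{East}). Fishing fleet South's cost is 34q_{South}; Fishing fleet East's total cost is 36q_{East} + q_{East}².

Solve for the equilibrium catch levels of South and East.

Fishing fleet South's profit: π = q_{South}(329 − 2(q_{South} + q_{East})) − 34q_{South}.
∂π/∂q_{South} = 295 − 4q_{South} − 2q_{East} = 0, so q_{South} = 73.75 − 0.5q_{East}.
For East: ∂π/∂q_{East} = 293 − 6q_{East} − 2q_{South} = 0 ⇒ q_{East} = 293/6 − (1/3)q_{South}.
Solving the two reaction functions simultaneously: (1 − (−0.5)(−1/3))q_{South} = 73.75 − 0.5·(293/6), so (5/6)q_{South} = 148/3 and q_{South} = 59.2.
Then q_{East} = 293/6 − (1/3)·59.2 = 29.1.

59.2, 29.1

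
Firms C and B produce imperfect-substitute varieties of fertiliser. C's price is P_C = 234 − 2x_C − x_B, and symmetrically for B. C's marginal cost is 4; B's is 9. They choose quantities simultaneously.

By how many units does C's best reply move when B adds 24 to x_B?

Firm C's profit: π = x_C(234 − 2x_C − x_B) − 4x_C.
∂π/∂x_C = 230 − 4x_C − x_B = 0 ⇒ x_C = 57.5 − 0.25x_B.
The reaction-function slope is −0.25, so a 24-unit rise in x_B moves x_C by −0.25 × 24 = −6. C's best response falls — the actions are strategic substitutes.

-6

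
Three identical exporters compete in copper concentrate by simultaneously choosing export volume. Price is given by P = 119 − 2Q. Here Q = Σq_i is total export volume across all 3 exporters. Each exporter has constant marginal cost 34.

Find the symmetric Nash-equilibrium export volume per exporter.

10.625

A representative exporter's profit is π_i = q_i(119 − 2Q) − 34q_i, with Q = q_i + Σ_{j≠i} q_j.
First-order condition: 85 − 4q_i − 2Σ_{j≠i} q_j = 0.
With identical exporters, set every q_j = q: then 85 − 4q − 4q = 0, i.e. q = 85/8 = 10.625.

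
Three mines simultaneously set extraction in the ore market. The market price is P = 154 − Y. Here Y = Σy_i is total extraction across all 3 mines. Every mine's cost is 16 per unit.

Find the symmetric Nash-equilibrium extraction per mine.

34.5

A representative mine's profit is π_i = y_i(154 − Y) − 16y_i, with Y = y_i + Σ_{j≠i} y_j.
First-order condition: 138 − 2y_i − Σ_{j≠i} y_j = 0.
With identical mines, set every y_j = y: then 138 − 2y − 2y = 0, i.e. y = 138/4 = 34.5.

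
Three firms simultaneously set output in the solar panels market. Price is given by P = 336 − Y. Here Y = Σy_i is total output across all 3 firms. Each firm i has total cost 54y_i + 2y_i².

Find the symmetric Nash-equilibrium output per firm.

A representative firm's profit is π_i = y_i(336 − Y) − 54y_i − 2y_i², with Y = y_i + Σ_{j≠i} y_j.
First-order condition: 282 − 6y_i − Σ_{j≠i} y_j = 0.
Imposing symmetry (y_j = y for all j) turns Σ_{j≠i} y_j into 2y, so 282 = 8y and y = 35.25.

35.25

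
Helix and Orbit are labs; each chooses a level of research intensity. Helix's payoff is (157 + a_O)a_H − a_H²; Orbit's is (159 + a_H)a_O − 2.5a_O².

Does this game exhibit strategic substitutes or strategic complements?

Expanding Helix's payoff: 157a_H + a_Oa_H − a_H².
∂π/∂a_H = 157 + a_O − 2a_H = 0, so a_H = 78.5 + 0.5a_O.
The best-response slope da_H/da_O = 0.5 > 0: the reaction function is upward-sloping, so the choices are strategic complements.

strategic complements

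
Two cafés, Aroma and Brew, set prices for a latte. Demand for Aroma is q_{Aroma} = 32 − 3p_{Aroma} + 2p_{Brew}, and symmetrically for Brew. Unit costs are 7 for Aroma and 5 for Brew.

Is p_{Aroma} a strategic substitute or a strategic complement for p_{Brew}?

strategic complements

Aroma's profit: π = (p_{Aroma} − 7)(32 − 3p_{Aroma} + 2p_{Brew}).
∂π/∂p_{Aroma} = 53 − 6p_{Aroma} + 2p_{Brew} = 0 ⇒ p_{Aroma} = 53/6 + (1/3)p_{Brew}.
The best-response slope dp_{Aroma}/dp_{Brew} = 1/3 > 0: the reaction function is upward-sloping, so the choices are strategic complements.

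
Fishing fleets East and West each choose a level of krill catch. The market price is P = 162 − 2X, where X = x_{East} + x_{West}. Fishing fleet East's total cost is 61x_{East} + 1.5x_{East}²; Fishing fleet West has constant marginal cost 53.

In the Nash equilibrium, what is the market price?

99.75

Fishing fleet East's profit: π = x_{East}(162 − 2(x_{East} + x_{West})) − 61x_{East} − 1.5x_{East}².
∂π/∂x_{East} = 101 − 7x_{East} − 2x_{West} = 0, so x_{East} = 101/7 − (2/7)x_{West}.
For West: ∂π/∂x_{West} = 109 − 4x_{West} − 2x_{East} = 0 ⇒ x_{West} = 27.25 − 0.5x_{East}.
Plugging x_{West} into East's best response: x_{East} = 101/7 − (2/7)(27.25 − 0.5x_{East}) ⇒ (6/7)x_{East} = 93/14, so x_{East} = 7.75.
Then x_{West} = 27.25 − 0.5·7.75 = 23.375.
Equilibrium price: P = 162 − 2·31.125 = 99.75.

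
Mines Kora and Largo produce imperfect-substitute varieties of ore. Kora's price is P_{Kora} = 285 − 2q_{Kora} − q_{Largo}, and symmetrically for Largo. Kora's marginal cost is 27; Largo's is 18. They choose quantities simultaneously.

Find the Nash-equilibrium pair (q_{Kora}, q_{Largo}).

51, 54

Mine Kora's profit: π = q_{Kora}(285 − 2q_{Kora} − q_{Largo}) − 27q_{Kora}.
∂π/∂q_{Kora} = 258 − 4q_{Kora} − q_{Largo} = 0 ⇒ q_{Kora} = 64.5 − 0.25q_{Largo}.
Similarly q_{Largo} = 66.75 − 0.25q_{Kora}.
Substituting the second reaction function into the first: q_{Kora} = 64.5 − 0.25(66.75 − 0.25q_{Kora}), which gives 0.9375q_{Kora} = 47.8125 ⇒ q_{Kora} = 51.
Then q_{Largo} = 66.75 − 0.25·51 = 54.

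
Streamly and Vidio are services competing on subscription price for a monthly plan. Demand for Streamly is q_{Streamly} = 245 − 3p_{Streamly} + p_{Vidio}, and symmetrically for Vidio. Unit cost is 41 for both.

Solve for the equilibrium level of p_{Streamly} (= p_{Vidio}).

73.6

Streamly's profit: π = (p_{Streamly} − 41)(245 − 3p_{Streamly} + p_{Vidio}).
∂π/∂p_{Streamly} = 368 − 6p_{Streamly} + p_{Vidio} = 0 ⇒ p_{Streamly} = 184/3 + (1/6)p_{Vidio}.
By symmetry p_{Vidio} = p_{Streamly}; substituting into the reaction function, (5/6)p_{Streamly} = 184/3 and p_{Streamly} = 73.6.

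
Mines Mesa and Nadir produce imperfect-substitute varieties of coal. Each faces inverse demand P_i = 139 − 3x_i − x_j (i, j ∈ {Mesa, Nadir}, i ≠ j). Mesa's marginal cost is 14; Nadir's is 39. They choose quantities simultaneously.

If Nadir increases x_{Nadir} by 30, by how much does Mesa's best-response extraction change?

Mine Mesa's profit: π = x_{Mesa}(139 − 3x_{Mesa} − x_{Nadir}) − 14x_{Mesa}.
∂π/∂x_{Mesa} = 125 − 6x_{Mesa} − x_{Nadir} = 0 ⇒ x_{Mesa} = 125/6 − (1/6)x_{Nadir}.
The reaction-function slope is −1/6, so a 30-unit rise in x_{Nadir} moves x_{Mesa} by −1/6 × 30 = −5. Mesa's best response falls — the actions are strategic substitutes.

-5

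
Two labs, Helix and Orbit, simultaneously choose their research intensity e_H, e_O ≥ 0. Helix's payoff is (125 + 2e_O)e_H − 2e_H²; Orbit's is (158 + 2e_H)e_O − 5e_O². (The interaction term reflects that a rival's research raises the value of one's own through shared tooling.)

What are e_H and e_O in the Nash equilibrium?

Expanding Helix's payoff: 125e_H + 2e_Oe_H − 2e_H².
∂π/∂e_H = 125 + 2e_O − 4e_H = 0, so e_H = 31.25 + 0.5e_O.
Likewise for Orbit: e_O = 15.8 + 0.2e_H.
Substituting the second reaction function into the first: e_H = 31.25 + 0.5(15.8 + 0.2e_H), which gives 0.9e_H = 39.15 ⇒ e_H = 43.5.
Then e_O = 15.8 + 0.2·43.5 = 24.5.

43.5, 24.5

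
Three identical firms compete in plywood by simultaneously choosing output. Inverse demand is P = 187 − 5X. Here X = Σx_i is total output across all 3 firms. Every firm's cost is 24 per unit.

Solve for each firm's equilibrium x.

A representative firm's profit is π_i = x_i(187 − 5X) − 24x_i, with X = x_i + Σ_{j≠i} x_j.
First-order condition: 163 − 10x_i − 5Σ_{j≠i} x_j = 0.
Imposing symmetry (x_j = x for all j) turns Σ_{j≠i} x_j into 2x, so 163 = 20x and x = 8.15.

8.15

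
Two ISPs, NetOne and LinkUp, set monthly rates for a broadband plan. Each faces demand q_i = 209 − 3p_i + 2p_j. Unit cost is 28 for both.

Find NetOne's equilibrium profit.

NetOne's profit: π = (p_{NetOne} − 28)(209 − 3p_{NetOne} + 2p_{LinkUp}).
∂π/∂p_{NetOne} = 293 − 6p_{NetOne} + 2p_{LinkUp} = 0 ⇒ p_{NetOne} = 293/6 + (1/3)p_{LinkUp}.
Setting p_{NetOne} = p_{LinkUp} in the reaction function: p_{NetOne} = 293/6 + (1/3)p_{NetOne}, so p_{NetOne} = (293/6) / (2/3) = 73.25.
q_{NetOne} = 209 − 3·73.25 + 2·73.25 = 135.75.
Profit = (73.25 − 28)·135.75 = 6142.6875.

6142.6875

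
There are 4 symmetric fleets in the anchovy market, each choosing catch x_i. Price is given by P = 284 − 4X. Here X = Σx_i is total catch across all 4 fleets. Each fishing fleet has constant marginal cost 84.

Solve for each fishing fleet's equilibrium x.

10

A representative fishing fleet's profit is π_i = x_i(284 − 4X) − 84x_i, with X = x_i + Σ_{j≠i} x_j.
First-order condition: 200 − 8x_i − 4Σ_{j≠i} x_j = 0.
With identical fishing fleets, set every x_j = x: then 200 − 8x − 12x = 0, i.e. x = 200/20 = 10.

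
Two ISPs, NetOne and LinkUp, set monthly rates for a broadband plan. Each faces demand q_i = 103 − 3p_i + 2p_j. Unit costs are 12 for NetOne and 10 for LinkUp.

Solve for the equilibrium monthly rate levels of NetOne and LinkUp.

NetOne's profit: π = (p_{NetOne} − 12)(103 − 3p_{NetOne} + 2p_{LinkUp}).
∂π/∂p_{NetOne} = 139 − 6p_{NetOne} + 2p_{LinkUp} = 0 ⇒ p_{NetOne} = 139/6 + (1/3)p_{LinkUp}.
Similarly p_{LinkUp} = 133/6 + (1/3)p_{NetOne}.
Solving the two reaction functions simultaneously: (1 − (1/3)(1/3))p_{NetOne} = 139/6 + (1/3)·(133/6), so (8/9)p_{NetOne} = 275/9 and p_{NetOne} = 34.375.
Then p_{LinkUp} = 133/6 + (1/3)·34.375 = 33.625.

34.375, 33.625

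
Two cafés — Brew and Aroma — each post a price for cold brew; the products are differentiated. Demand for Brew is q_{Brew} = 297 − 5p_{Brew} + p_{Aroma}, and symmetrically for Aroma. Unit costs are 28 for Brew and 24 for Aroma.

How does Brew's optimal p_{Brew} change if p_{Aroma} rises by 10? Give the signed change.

1

Brew's profit: π = (p_{Brew} − 28)(297 − 5p_{Brew} + p_{Aroma}).
∂π/∂p_{Brew} = 437 − 10p_{Brew} + p_{Aroma} = 0 ⇒ p_{Brew} = 43.7 + 0.1p_{Aroma}.
The reaction-function slope is 0.1, so a 10-unit rise in p_{Aroma} moves p_{Brew} by 0.1 × 10 = 1. Brew's best response rises — the actions are strategic complements.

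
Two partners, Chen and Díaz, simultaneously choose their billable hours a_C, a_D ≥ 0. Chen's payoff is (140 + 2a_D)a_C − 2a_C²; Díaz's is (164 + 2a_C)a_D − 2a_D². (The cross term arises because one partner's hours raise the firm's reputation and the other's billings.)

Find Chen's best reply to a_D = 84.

Expanding Chen's payoff: 140a_C + 2a_Da_C − 2a_C².
∂π/∂a_C = 140 + 2a_D − 4a_C = 0, so a_C = 35 + 0.5a_D.
At a_D = 84: a_C = 35 + 0.5·84 = 77.

77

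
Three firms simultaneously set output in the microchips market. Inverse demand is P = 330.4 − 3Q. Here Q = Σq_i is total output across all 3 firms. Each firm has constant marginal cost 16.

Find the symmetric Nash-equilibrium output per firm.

26.2

A representative firm's profit is π_i = q_i(330.4 − 3Q) − 16q_i, with Q = q_i + Σ_{j≠i} q_j.
First-order condition: 314.4 − 6q_i − 3Σ_{j≠i} q_j = 0.
In a symmetric equilibrium every firm chooses the same q, so Σ_{j≠i} q_j = 2q. The condition becomes 314.4 − 12q = 0, giving q = 314.4/12 = 26.2.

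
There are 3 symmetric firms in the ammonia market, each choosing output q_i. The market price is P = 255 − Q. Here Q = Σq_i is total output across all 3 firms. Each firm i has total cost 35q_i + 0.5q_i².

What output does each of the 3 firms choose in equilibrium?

44

A representative firm's profit is π_i = q_i(255 − Q) − 35q_i − 0.5q_i², with Q = q_i + Σ_{j≠i} q_j.
First-order condition: 220 − 3q_i − Σ_{j≠i} q_j = 0.
With identical firms, set every q_j = q: then 220 − 3q − 2q = 0, i.e. q = 220/5 = 44.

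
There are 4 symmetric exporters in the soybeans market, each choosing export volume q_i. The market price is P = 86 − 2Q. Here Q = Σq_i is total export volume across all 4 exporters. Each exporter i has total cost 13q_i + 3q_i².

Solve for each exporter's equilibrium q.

4.5625

A representative exporter's profit is π_i = q_i(86 − 2Q) − 13q_i − 3q_i², with Q = q_i + Σ_{j≠i} q_j.
First-order condition: 73 − 10q_i − 2Σ_{j≠i} q_j = 0.
Imposing symmetry (q_j = q for all j) turns Σ_{j≠i} q_j into 3q, so 73 = 16q and q = 4.5625.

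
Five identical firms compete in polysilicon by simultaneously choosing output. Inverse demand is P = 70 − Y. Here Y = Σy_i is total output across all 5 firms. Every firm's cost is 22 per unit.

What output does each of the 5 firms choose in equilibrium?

8

A representative firm's profit is π_i = y_i(70 − Y) − 22y_i, with Y = y_i + Σ_{j≠i} y_j.
First-order condition: 48 − 2y_i − Σ_{j≠i} y_j = 0.
Imposing symmetry (y_j = y for all j) turns Σ_{j≠i} y_j into 4y, so 48 = 6y and y = 8.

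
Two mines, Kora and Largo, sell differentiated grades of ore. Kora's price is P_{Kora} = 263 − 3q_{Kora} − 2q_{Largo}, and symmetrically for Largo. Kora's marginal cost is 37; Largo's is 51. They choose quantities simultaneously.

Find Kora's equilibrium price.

124.375

Mine Kora's profit: π = q_{Kora}(263 − 3q_{Kora} − 2q_{Largo}) − 37q_{Kora}.
∂π/∂q_{Kora} = 226 − 6q_{Kora} − 2q_{Largo} = 0 ⇒ q_{Kora} = 113/3 − (1/3)q_{Largo}.
Similarly q_{Largo} = 106/3 − (1/3)q_{Kora}.
Solving the two reaction functions simultaneously: (1 − (−1/3)(−1/3))q_{Kora} = 113/3 − (1/3)·(106/3), so (8/9)q_{Kora} = 233/9 and q_{Kora} = 29.125.
Then q_{Largo} = 106/3 − (1/3)·29.125 = 25.625.
P_{Kora} = 263 − 3·29.125 − 2·25.625 = 124.375.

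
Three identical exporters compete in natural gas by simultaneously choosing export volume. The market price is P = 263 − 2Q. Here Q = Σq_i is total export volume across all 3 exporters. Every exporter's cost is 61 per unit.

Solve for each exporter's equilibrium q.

25.25

A representative exporter's profit is π_i = q_i(263 − 2Q) − 61q_i, with Q = q_i + Σ_{j≠i} q_j.
First-order condition: 202 − 4q_i − 2Σ_{j≠i} q_j = 0.
Imposing symmetry (q_j = q for all j) turns Σ_{j≠i} q_j into 2q, so 202 = 8q and q = 25.25.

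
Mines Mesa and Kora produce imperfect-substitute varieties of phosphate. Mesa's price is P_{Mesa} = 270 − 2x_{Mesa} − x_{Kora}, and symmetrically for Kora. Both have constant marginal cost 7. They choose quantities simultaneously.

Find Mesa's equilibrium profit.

Mine Mesa's profit: π = x_{Mesa}(270 − 2x_{Mesa} − x_{Kora}) − 7x_{Mesa}.
∂π/∂x_{Mesa} = 263 − 4x_{Mesa} − x_{Kora} = 0 ⇒ x_{Mesa} = 65.75 − 0.25x_{Kora}.
By symmetry x_{Kora} = x_{Mesa}; substituting into the reaction function, 1.25x_{Mesa} = 65.75 and x_{Mesa} = 52.6.
P_{Mesa} = 270 − 2·52.6 − 52.6 = 112.2.
Profit = (112.2 − 7)·52.6 = 5533.52.

5533.52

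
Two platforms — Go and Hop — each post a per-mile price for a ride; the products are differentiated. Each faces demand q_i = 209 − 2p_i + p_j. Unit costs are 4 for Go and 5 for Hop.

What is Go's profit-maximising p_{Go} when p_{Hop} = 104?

80.25

Go's profit: π = (p_{Go} − 4)(209 − 2p_{Go} + p_{Hop}).
∂π/∂p_{Go} = 217 − 4p_{Go} + p_{Hop} = 0 ⇒ p_{Go} = 54.25 + 0.25p_{Hop}.
At p_{Hop} = 104: p_{Go} = 54.25 + 0.25·104 = 80.25.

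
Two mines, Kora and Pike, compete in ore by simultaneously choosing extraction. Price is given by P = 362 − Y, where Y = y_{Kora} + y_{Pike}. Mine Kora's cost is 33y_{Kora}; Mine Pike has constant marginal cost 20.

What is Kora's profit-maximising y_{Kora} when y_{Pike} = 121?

104

Mine Kora's profit: π = y_{Kora}(362 − (y_{Kora} + y_{Pike})) − 33y_{Kora}.
∂π/∂y_{Kora} = 329 − 2y_{Kora} − y_{Pike} = 0, so y_{Kora} = 164.5 − 0.5y_{Pike}.
At y_{Pike} = 121: y_{Kora} = 164.5 − 0.5·121 = 104.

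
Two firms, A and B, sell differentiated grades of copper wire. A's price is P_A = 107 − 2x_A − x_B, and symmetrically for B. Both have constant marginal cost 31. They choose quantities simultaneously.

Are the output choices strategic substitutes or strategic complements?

Firm A's profit: π = x_A(107 − 2x_A − x_B) − 31x_A.
∂π/∂x_A = 76 − 4x_A − x_B = 0 ⇒ x_A = 19 − 0.25x_B.
The best-response slope dx_A/dx_B = −0.25 < 0: the reaction function is downward-sloping, so the choices are strategic substitutes.

strategic substitutes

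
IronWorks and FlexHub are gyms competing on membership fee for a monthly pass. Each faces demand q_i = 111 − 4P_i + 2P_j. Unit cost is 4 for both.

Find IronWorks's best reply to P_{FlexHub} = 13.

19.125

IronWorks's profit: π = (P_{IronWorks} − 4)(111 − 4P_{IronWorks} + 2P_{FlexHub}).
∂π/∂P_{IronWorks} = 127 − 8P_{IronWorks} + 2P_{FlexHub} = 0 ⇒ P_{IronWorks} = 15.875 + 0.25P_{FlexHub}.
At P_{FlexHub} = 13: P_{IronWorks} = 15.875 + 0.25·13 = 19.125.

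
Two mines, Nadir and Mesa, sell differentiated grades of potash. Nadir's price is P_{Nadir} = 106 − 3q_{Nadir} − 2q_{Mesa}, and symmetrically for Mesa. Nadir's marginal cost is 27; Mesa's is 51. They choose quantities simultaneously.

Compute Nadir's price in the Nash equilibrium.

61.125

Mine Nadir's profit: π = q_{Nadir}(106 − 3q_{Nadir} − 2q_{Mesa}) − 27q_{Nadir}.
∂π/∂q_{Nadir} = 79 − 6q_{Nadir} − 2q_{Mesa} = 0 ⇒ q_{Nadir} = 79/6 − (1/3)q_{Mesa}.
Similarly q_{Mesa} = 55/6 − (1/3)q_{Nadir}.
Solving the two reaction functions simultaneously: (1 − (−1/3)(−1/3))q_{Nadir} = 79/6 − (1/3)·(55/6), so (8/9)q_{Nadir} = 91/9 and q_{Nadir} = 11.375.
Then q_{Mesa} = 55/6 − (1/3)·11.375 = 5.375.
P_{Nadir} = 106 − 3·11.375 − 2·5.375 = 61.125.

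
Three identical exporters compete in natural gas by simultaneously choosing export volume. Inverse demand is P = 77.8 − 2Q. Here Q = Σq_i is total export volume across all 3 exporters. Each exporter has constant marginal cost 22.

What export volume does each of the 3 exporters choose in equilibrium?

6.975

A representative exporter's profit is π_i = q_i(77.8 − 2Q) − 22q_i, with Q = q_i + Σ_{j≠i} q_j.
First-order condition: 55.8 − 4q_i − 2Σ_{j≠i} q_j = 0.
In a symmetric equilibrium every exporter chooses the same q, so Σ_{j≠i} q_j = 2q. The condition becomes 55.8 − 8q = 0, giving q = 55.8/8 = 6.975.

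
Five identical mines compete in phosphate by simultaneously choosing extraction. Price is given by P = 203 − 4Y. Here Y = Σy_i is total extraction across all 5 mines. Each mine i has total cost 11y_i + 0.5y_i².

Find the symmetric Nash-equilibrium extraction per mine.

A representative mine's profit is π_i = y_i(203 − 4Y) − 11y_i − 0.5y_i², with Y = y_i + Σ_{j≠i} y_j.
First-order condition: 192 − 9y_i − 4Σ_{j≠i} y_j = 0.
In a symmetric equilibrium every mine chooses the same y, so Σ_{j≠i} y_j = 4y. The condition becomes 192 − 25y = 0, giving y = 192/25 = 7.68.

7.68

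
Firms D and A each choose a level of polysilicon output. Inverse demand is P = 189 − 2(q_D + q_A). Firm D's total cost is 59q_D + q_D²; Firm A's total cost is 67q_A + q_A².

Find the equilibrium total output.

Firm D's profit: π = q_D(189 − 2(q_D + q_A)) − 59q_D − q_D².
∂π/∂q_D = 130 − 6q_D − 2q_A = 0, so q_D = 65/3 − (1/3)q_A.
By the same steps for A: q_A = 61/3 − (1/3)q_D.
Solving the two reaction functions simultaneously: (1 − (−1/3)(−1/3))q_D = 65/3 − (1/3)·(61/3), so (8/9)q_D = 134/9 and q_D = 16.75.
Then q_A = 61/3 − (1/3)·16.75 = 14.75.
Total output: 16.75 + 14.75 = 31.5.

31.5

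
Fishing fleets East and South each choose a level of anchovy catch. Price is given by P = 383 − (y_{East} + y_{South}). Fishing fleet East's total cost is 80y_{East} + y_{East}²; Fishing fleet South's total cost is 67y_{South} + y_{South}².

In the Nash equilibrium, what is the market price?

Fishing fleet East's profit: π = y_{East}(383 − (y_{East} + y_{South})) − 80y_{East} − y_{East}².
∂π/∂y_{East} = 303 − 4y_{East} − y_{South} = 0, so y_{East} = 75.75 − 0.25y_{South}.
By the same steps for South: y_{South} = 79 − 0.25y_{East}.
Solving the two reaction functions simultaneously: (1 − (−0.25)(−0.25))y_{East} = 75.75 − 0.25·79, so 0.9375y_{East} = 56 and y_{East} = 896/15.
Then y_{South} = 79 − 0.25·(896/15) = 961/15.
Equilibrium price: P = 383 − 123.8 = 259.2.

259.2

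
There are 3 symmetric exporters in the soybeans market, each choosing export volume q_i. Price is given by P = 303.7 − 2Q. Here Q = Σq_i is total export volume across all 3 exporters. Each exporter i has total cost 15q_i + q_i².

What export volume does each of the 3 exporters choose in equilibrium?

28.87

A representative exporter's profit is π_i = q_i(303.7 − 2Q) − 15q_i − q_i², with Q = q_i + Σ_{j≠i} q_j.
First-order condition: 288.7 − 6q_i − 2Σ_{j≠i} q_j = 0.
In a symmetric equilibrium every exporter chooses the same q, so Σ_{j≠i} q_j = 2q. The condition becomes 288.7 − 10q = 0, giving q = 288.7/10 = 28.87.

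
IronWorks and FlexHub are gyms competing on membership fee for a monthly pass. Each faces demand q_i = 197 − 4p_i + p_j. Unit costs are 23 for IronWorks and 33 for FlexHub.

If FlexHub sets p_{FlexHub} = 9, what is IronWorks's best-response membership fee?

IronWorks's profit: π = (p_{IronWorks} − 23)(197 − 4p_{IronWorks} + p_{FlexHub}).
∂π/∂p_{IronWorks} = 289 − 8p_{IronWorks} + p_{FlexHub} = 0 ⇒ p_{IronWorks} = 36.125 + 0.125p_{FlexHub}.
At p_{FlexHub} = 9: p_{IronWorks} = 36.125 + 0.125·9 = 37.25.

37.25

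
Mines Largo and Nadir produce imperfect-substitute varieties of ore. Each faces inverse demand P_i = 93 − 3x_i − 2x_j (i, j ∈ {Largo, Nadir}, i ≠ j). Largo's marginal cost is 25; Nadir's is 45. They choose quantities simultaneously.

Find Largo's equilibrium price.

54.25

Mine Largo's profit: π = x_{Largo}(93 − 3x_{Largo} − 2x_{Nadir}) − 25x_{Largo}.
∂π/∂x_{Largo} = 68 − 6x_{Largo} − 2x_{Nadir} = 0 ⇒ x_{Largo} = 34/3 − (1/3)x_{Nadir}.
Similarly x_{Nadir} = 8 − (1/3)x_{Largo}.
Solving the two reaction functions simultaneously: (1 − (−1/3)(−1/3))x_{Largo} = 34/3 − (1/3)·8, so (8/9)x_{Largo} = 26/3 and x_{Largo} = 9.75.
Then x_{Nadir} = 8 − (1/3)·9.75 = 4.75.
P_{Largo} = 93 − 3·9.75 − 2·4.75 = 54.25.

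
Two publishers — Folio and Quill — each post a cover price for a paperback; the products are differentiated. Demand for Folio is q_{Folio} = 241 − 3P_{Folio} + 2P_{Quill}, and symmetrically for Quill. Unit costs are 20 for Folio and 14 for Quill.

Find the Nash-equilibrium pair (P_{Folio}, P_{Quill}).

74.125, 71.875

Folio's profit: π = (P_{Folio} − 20)(241 − 3P_{Folio} + 2P_{Quill}).
∂π/∂P_{Folio} = 301 − 6P_{Folio} + 2P_{Quill} = 0 ⇒ P_{Folio} = 301/6 + (1/3)P_{Quill}.
Similarly P_{Quill} = 283/6 + (1/3)P_{Folio}.
Substituting the second reaction function into the first: P_{Folio} = 301/6 + (1/3)(283/6 + (1/3)P_{Folio}), which gives (8/9)P_{Folio} = 593/9 ⇒ P_{Folio} = 74.125.
Then P_{Quill} = 283/6 + (1/3)·74.125 = 71.875.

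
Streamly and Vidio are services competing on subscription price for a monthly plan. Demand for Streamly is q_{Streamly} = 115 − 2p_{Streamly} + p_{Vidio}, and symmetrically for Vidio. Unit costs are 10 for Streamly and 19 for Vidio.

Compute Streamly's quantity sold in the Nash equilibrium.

Streamly's profit: π = (p_{Streamly} − 10)(115 − 2p_{Streamly} + p_{Vidio}).
∂π/∂p_{Streamly} = 135 − 4p_{Streamly} + p_{Vidio} = 0 ⇒ p_{Streamly} = 33.75 + 0.25p_{Vidio}.
Similarly p_{Vidio} = 38.25 + 0.25p_{Streamly}.
Plugging p_{Vidio} into Streamly's best response: p_{Streamly} = 33.75 + 0.25(38.25 + 0.25p_{Streamly}) ⇒ 0.9375p_{Streamly} = 43.3125, so p_{Streamly} = 46.2.
Then p_{Vidio} = 38.25 + 0.25·46.2 = 49.8.
q_{Streamly} = 115 − 2·46.2 + 49.8 = 72.4.

72.4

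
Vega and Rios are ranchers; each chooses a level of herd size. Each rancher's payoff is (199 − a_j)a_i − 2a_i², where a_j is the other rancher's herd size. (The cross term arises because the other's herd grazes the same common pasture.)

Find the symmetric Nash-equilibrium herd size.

39.8

Vega's payoff is (199 − a_R)a_V − 2a_V².
∂π/∂a_V = 199 − a_R − 4a_V = 0, so a_V = 49.75 − 0.25a_R.
By symmetry a_R = a_V; substituting into the reaction function, 1.25a_V = 49.75 and a_V = 39.8.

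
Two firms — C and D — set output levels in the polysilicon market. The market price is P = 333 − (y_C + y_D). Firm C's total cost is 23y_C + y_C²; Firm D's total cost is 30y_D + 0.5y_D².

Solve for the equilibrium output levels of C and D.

Firm C's profit: π = y_C(333 − (y_C + y_D)) − 23y_C − y_C².
∂π/∂y_C = 310 − 4y_C − y_D = 0, so y_C = 77.5 − 0.25y_D.
For D: ∂π/∂y_D = 303 − 3y_D − y_C = 0 ⇒ y_D = 101 − (1/3)y_C.
Plugging y_D into C's best response: y_C = 77.5 − 0.25(101 − (1/3)y_C) ⇒ (11/12)y_C = 52.25, so y_C = 57.
Then y_D = 101 − (1/3)·57 = 82.

57, 82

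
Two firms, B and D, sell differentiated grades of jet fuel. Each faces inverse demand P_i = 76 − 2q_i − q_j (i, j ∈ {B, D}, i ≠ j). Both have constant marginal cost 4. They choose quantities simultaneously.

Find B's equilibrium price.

Firm B's profit: π = q_B(76 − 2q_B − q_D) − 4q_B.
∂π/∂q_B = 72 − 4q_B − q_D = 0 ⇒ q_B = 18 − 0.25q_D.
The game is symmetric, so in equilibrium q_D = q_B: the reaction function gives 1.25q_B = 18, hence q_B = 14.4.
P_B = 76 − 2·14.4 − 14.4 = 32.8.

32.8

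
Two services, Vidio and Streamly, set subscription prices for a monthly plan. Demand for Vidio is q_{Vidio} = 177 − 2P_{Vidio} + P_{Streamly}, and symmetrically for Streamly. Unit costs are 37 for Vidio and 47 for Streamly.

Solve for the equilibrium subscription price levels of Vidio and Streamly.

85, 89

Vidio's profit: π = (P_{Vidio} − 37)(177 − 2P_{Vidio} + P_{Streamly}).
∂π/∂P_{Vidio} = 251 − 4P_{Vidio} + P_{Streamly} = 0 ⇒ P_{Vidio} = 62.75 + 0.25P_{Streamly}.
Similarly P_{Streamly} = 67.75 + 0.25P_{Vidio}.
Plugging P_{Streamly} into Vidio's best response: P_{Vidio} = 62.75 + 0.25(67.75 + 0.25P_{Vidio}) ⇒ 0.9375P_{Vidio} = 79.6875, so P_{Vidio} = 85.
Then P_{Streamly} = 67.75 + 0.25·85 = 89.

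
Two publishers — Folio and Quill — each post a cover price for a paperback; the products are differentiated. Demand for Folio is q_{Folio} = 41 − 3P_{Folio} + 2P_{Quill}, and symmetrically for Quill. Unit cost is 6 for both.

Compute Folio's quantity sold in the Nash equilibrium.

26.25

Folio's profit: π = (P_{Folio} − 6)(41 − 3P_{Folio} + 2P_{Quill}).
∂π/∂P_{Folio} = 59 − 6P_{Folio} + 2P_{Quill} = 0 ⇒ P_{Folio} = 59/6 + (1/3)P_{Quill}.
By symmetry P_{Quill} = P_{Folio}; substituting into the reaction function, (2/3)P_{Folio} = 59/6 and P_{Folio} = 14.75.
q_{Folio} = 41 − 3·14.75 + 2·14.75 = 26.25.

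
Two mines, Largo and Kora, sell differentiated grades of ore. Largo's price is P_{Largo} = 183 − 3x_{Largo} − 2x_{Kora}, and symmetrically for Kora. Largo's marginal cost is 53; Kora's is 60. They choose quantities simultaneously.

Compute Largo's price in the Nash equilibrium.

103.0625

Mine Largo's profit: π = x_{Largo}(183 − 3x_{Largo} − 2x_{Kora}) − 53x_{Largo}.
∂π/∂x_{Largo} = 130 − 6x_{Largo} − 2x_{Kora} = 0 ⇒ x_{Largo} = 65/3 − (1/3)x_{Kora}.
Similarly x_{Kora} = 20.5 − (1/3)x_{Largo}.
Plugging x_{Kora} into Largo's best response: x_{Largo} = 65/3 − (1/3)(20.5 − (1/3)x_{Largo}) ⇒ (8/9)x_{Largo} = 89/6, so x_{Largo} = 16.6875.
Then x_{Kora} = 20.5 − (1/3)·16.6875 = 14.9375.
P_{Largo} = 183 − 3·16.6875 − 2·14.9375 = 103.0625.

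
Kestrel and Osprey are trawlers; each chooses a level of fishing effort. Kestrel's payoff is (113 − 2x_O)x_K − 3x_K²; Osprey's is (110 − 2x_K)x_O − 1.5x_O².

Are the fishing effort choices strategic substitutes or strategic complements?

Expanding Kestrel's payoff: 113x_K − 2x_Ox_K − 3x_K².
∂π/∂x_K = 113 − 2x_O − 6x_K = 0, so x_K = 113/6 − (1/3)x_O.
The best-response slope dx_K/dx_O = −1/3 < 0: the reaction function is downward-sloping, so the choices are strategic substitutes.

strategic substitutes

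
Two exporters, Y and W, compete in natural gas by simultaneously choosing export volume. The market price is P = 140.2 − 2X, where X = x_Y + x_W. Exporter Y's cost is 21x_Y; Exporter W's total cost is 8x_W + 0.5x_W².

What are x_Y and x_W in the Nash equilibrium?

Exporter Y's profit: π = x_Y(140.2 − 2(x_Y + x_W)) − 21x_Y.
∂π/∂x_Y = 119.2 − 4x_Y − 2x_W = 0, so x_Y = 29.8 − 0.5x_W.
For W: ∂π/∂x_W = 132.2 − 5x_W − 2x_Y = 0 ⇒ x_W = 26.44 − 0.4x_Y.
Substituting the second reaction function into the first: x_Y = 29.8 − 0.5(26.44 − 0.4x_Y), which gives 0.8x_Y = 16.58 ⇒ x_Y = 20.725.
Then x_W = 26.44 − 0.4·20.725 = 18.15.

20.725, 18.15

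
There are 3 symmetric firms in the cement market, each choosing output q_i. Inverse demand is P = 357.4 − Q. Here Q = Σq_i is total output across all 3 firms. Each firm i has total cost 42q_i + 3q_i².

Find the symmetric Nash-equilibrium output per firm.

31.54

A representative firm's profit is π_i = q_i(357.4 − Q) − 42q_i − 3q_i², with Q = q_i + Σ_{j≠i} q_j.
First-order condition: 315.4 − 8q_i − Σ_{j≠i} q_j = 0.
In a symmetric equilibrium every firm chooses the same q, so Σ_{j≠i} q_j = 2q. The condition becomes 315.4 − 10q = 0, giving q = 315.4/10 = 31.54.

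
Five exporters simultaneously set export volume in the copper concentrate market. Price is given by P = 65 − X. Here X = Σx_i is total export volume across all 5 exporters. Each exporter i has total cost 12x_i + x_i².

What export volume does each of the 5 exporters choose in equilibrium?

A representative exporter's profit is π_i = x_i(65 − X) − 12x_i − x_i², with X = x_i + Σ_{j≠i} x_j.
First-order condition: 53 − 4x_i − Σ_{j≠i} x_j = 0.
With identical exporters, set every x_j = x: then 53 − 4x − 4x = 0, i.e. x = 53/8 = 6.625.

6.625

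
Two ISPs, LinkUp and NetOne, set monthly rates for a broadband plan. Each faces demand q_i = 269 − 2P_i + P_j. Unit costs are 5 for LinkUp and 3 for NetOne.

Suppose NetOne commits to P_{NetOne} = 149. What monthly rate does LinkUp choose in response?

LinkUp's profit: π = (P_{LinkUp} − 5)(269 − 2P_{LinkUp} + P_{NetOne}).
∂π/∂P_{LinkUp} = 279 − 4P_{LinkUp} + P_{NetOne} = 0 ⇒ P_{LinkUp} = 69.75 + 0.25P_{NetOne}.
At P_{NetOne} = 149: P_{LinkUp} = 69.75 + 0.25·149 = 107.

107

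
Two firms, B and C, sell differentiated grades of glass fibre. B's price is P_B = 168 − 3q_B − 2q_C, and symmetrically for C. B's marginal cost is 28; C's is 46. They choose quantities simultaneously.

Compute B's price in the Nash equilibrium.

Firm B's profit: π = q_B(168 − 3q_B − 2q_C) − 28q_B.
∂π/∂q_B = 140 − 6q_B − 2q_C = 0 ⇒ q_B = 70/3 − (1/3)q_C.
Similarly q_C = 61/3 − (1/3)q_B.
Substituting the second reaction function into the first: q_B = 70/3 − (1/3)(61/3 − (1/3)q_B), which gives (8/9)q_B = 149/9 ⇒ q_B = 18.625.
Then q_C = 61/3 − (1/3)·18.625 = 14.125.
P_B = 168 − 3·18.625 − 2·14.125 = 83.875.

83.875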